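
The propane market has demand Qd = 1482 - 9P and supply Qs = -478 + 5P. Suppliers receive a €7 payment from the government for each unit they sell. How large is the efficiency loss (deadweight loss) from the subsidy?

Pre-subsidy: 1482 - 9P = -478 + 5P gives P* = 140, Q* = 222.
With the subsidy, sellers receive Ps = Pb + 7 for each unit, where Pb is the price buyers pay.
Supply in terms of Pb becomes Qs = -478 + 5(Pb + 7) = -443 + 5Pb. Setting this equal to demand: 1482 - 9Pb = -443 + 5Pb, so Pb = 137.5.
Sellers receive Ps = 137.5 + 7 = 144.5; Q' = 1482 − 9·137.5 = 244.5.
The subsidy expands output by 244.5 − 222 = 22.5 past the efficient level; on those units the gap between marginal cost and willingness to pay runs from 0 up to 7.
DWL = ½ × 7 × 22.5 = 78.75.

Deadweight loss = €78.75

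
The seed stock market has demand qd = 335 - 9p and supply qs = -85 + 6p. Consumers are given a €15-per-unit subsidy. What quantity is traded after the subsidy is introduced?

Pre-subsidy: 335 - 9p = -85 + 6p gives p* = 28, q* = 83.
With the rebate, buyers effectively pay pb = ps − 15, where ps is the price sellers receive.
Demand in terms of ps becomes qd = 335 − 9(ps − 15) = 470 - 9ps. Setting this equal to supply: 470 - 9ps = -85 + 6ps, so ps = 37.
Buyers pay pb = 37 − 15 = 22; q' = -85 + 6·37 = 137.

q' = 137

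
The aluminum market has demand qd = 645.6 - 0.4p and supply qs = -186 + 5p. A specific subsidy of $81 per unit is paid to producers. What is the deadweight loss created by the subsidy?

Deadweight loss = $1215

Pre-subsidy: 645.6 - 0.4p = -186 + 5p gives p* = 154, q* = 584.
With the subsidy, sellers receive ps = pb + 81 for each unit, where pb is the price buyers pay.
Supply in terms of pb becomes qs = -186 + 5(pb + 81) = 219 + 5pb. Setting this equal to demand: 645.6 - 0.4pb = 219 + 5pb, so pb = 79.
Sellers receive ps = 79 + 81 = 160; q' = 645.6 − 0.4·79 = 614.
The subsidy expands output by 614 − 584 = 30 past the efficient level; on those units the gap between marginal cost and willingness to pay runs from 0 up to 81.
DWL = ½ × 81 × 30 = 1215.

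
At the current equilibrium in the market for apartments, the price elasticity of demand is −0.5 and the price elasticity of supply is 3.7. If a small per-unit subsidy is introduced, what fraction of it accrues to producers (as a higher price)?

Producer share = 5/42

For a small subsidy around the equilibrium, the benefit split depends on the relative slopes, which at a point are proportional to the elasticities.
Buyer share = εs/(εs + |εd|) = 3.7/(3.7 + 0.5) = 37/42; seller share = |εd|/(εs + |εd|) = 5/42.
So producers capture 5/42 of the subsidy.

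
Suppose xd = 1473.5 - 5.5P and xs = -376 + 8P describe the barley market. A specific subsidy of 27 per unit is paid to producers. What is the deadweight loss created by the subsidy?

Deadweight loss = 1188

Pre-subsidy: 1473.5 - 5.5P = -376 + 8P gives P* = 137, x* = 720.
With the subsidy, sellers receive Ps = Pb + 27 for each unit, where Pb is the price buyers pay.
Supply in terms of Pb becomes xs = -376 + 8(Pb + 27) = -160 + 8Pb. Setting this equal to demand: 1473.5 - 5.5Pb = -160 + 8Pb, so Pb = 121.
Sellers receive Ps = 121 + 27 = 148; x' = 1473.5 − 5.5·121 = 808.
The subsidy expands output by 808 − 720 = 88 past the efficient level; on those units the gap between marginal cost and willingness to pay runs from 0 up to 27.
DWL = ½ × 27 × 88 = 1188.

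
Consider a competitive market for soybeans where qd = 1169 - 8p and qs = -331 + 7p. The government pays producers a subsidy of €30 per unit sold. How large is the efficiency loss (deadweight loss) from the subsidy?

Deadweight loss = €1680

Pre-subsidy: 1169 - 8p = -331 + 7p gives p* = 100, q* = 369.
With the subsidy, sellers receive ps = pb + 30 for each unit, where pb is the price buyers pay.
Supply in terms of pb becomes qs = -331 + 7(pb + 30) = -121 + 7pb. Setting this equal to demand: 1169 - 8pb = -121 + 7pb, so pb = 86.
Sellers receive ps = 86 + 30 = 116; q' = 1169 − 8·86 = 481.
The subsidy expands output by 481 − 369 = 112 past the efficient level; on those units the gap between marginal cost and willingness to pay runs from 0 up to 30.
DWL = ½ × 30 × 112 = 1680.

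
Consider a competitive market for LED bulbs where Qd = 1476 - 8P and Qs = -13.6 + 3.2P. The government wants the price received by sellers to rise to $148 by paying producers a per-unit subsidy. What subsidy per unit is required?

At a seller price of 148, quantity supplied is -13.6 + 3.2·148 = 460.
Buyers absorb 460 only when they pay Pb with 1476 − 8·Pb = 460, i.e. Pb = 127.
s = Ps − Pb = 148 − 127 = 21.

Required subsidy s = $21 per unit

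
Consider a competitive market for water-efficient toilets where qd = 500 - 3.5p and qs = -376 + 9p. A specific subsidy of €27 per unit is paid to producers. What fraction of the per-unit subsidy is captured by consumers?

Consumer share = 0.72

Pre-subsidy: 500 - 3.5p = -376 + 9p gives p* = 70.08, q* = 254.72.
With the subsidy, sellers receive ps = pb + 27 for each unit, where pb is the price buyers pay.
Supply in terms of pb becomes qs = -376 + 9(pb + 27) = -133 + 9pb. Setting this equal to demand: 500 - 3.5pb = -133 + 9pb, so pb = 50.64.
Sellers receive ps = 50.64 + 27 = 77.64; q' = 500 − 3.5·50.64 = 322.76.
Buyers' price falls by p* − pb = 70.08 − 50.64 = 19.44; sellers' price rises by ps − p* = 77.64 − 70.08 = 7.56.
So consumers capture 19.44/27 = 0.72 of each unit of subsidy.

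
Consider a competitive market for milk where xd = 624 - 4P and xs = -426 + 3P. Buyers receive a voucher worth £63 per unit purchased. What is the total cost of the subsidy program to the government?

Pre-subsidy: 624 - 4P = -426 + 3P gives P* = 150, x* = 24.
With the rebate, buyers effectively pay Pb = Ps − 63, where Ps is the price sellers receive.
Demand in terms of Ps becomes xd = 624 − 4(Ps − 63) = 876 - 4Ps. Setting this equal to supply: 876 - 4Ps = -426 + 3Ps, so Ps = 186.
Buyers pay Pb = 186 − 63 = 123; x' = -426 + 3·186 = 132.
Government outlay = subsidy × quantity = 63 × 132 = 8316.

Government cost = £8316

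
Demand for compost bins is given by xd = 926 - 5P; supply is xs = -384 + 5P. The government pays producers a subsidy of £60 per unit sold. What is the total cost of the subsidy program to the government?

Pre-subsidy: 926 - 5P = -384 + 5P gives P* = 131, x* = 271.
With the subsidy, sellers receive Ps = Pb + 60 for each unit, where Pb is the price buyers pay.
Supply in terms of Pb becomes xs = -384 + 5(Pb + 60) = -84 + 5Pb. Setting this equal to demand: 926 - 5Pb = -84 + 5Pb, so Pb = 101.
Sellers receive Ps = 101 + 60 = 161; x' = 926 − 5·101 = 421.
Government outlay = subsidy × quantity = 60 × 421 = 25260.

Government cost = £25260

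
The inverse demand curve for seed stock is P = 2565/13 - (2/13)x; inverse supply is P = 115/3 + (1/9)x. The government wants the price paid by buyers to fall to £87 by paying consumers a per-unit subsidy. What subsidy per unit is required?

Required subsidy s = £31 per unit

At a buyer price of 87, quantity demanded is 1282.5 − 6.5·87 = 717.
Sellers supply 717 only when they receive Ps = 115/3 + (1/9)·717 = 118.
s = Ps − Pb = 118 − 87 = 31.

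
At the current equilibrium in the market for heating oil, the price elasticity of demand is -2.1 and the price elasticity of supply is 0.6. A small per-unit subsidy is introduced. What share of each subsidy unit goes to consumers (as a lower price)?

For a small subsidy around the equilibrium, the benefit split depends on the relative slopes, which at a point are proportional to the elasticities.
Buyer share = εs/(εs + |εd|) = 0.6/(0.6 + 2.1) = 2/9; seller share = |εd|/(εs + |εd|) = 7/9.

Consumer share = 2/9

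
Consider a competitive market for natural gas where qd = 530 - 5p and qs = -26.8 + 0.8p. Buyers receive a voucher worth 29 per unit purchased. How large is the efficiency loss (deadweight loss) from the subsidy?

Pre-subsidy: 530 - 5p = -26.8 + 0.8p gives p* = 96, q* = 50.
With the rebate, buyers effectively pay pb = ps − 29, where ps is the price sellers receive.
Demand in terms of ps becomes qd = 530 − 5(ps − 29) = 675 - 5ps. Setting this equal to supply: 675 - 5ps = -26.8 + 0.8ps, so ps = 121.
Buyers pay pb = 121 − 29 = 92; q' = -26.8 + 0.8·121 = 70.
The subsidy expands output by 70 − 50 = 20 past the efficient level; on those units the gap between marginal cost and willingness to pay runs from 0 up to 29.
DWL = ½ × 29 × 20 = 290.

Deadweight loss = 290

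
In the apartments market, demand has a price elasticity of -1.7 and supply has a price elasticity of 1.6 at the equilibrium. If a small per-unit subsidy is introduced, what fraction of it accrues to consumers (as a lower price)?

Consumer share = 16/33

For a small subsidy around the equilibrium, the benefit split depends on the relative slopes, which at a point are proportional to the elasticities.
Buyer share = εs/(εs + |εd|) = 1.6/(1.6 + 1.7) = 16/33; seller share = |εd|/(εs + |εd|) = 17/33.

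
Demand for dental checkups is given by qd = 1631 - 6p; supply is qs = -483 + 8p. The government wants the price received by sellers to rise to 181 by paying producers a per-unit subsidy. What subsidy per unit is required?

At a seller price of 181, quantity supplied is -483 + 8·181 = 965.
Buyers absorb 965 only when they pay pb with 1631 − 6·pb = 965, i.e. pb = 111.
s = ps − pb = 181 − 111 = 70.

Required subsidy s = 70 per unit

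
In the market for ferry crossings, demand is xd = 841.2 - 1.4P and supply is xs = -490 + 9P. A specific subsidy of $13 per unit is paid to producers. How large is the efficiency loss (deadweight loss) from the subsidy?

Pre-subsidy: 841.2 - 1.4P = -490 + 9P gives P* = 128, x* = 662.
With the subsidy, sellers receive Ps = Pb + 13 for each unit, where Pb is the price buyers pay.
Supply in terms of Pb becomes xs = -490 + 9(Pb + 13) = -373 + 9Pb. Setting this equal to demand: 841.2 - 1.4Pb = -373 + 9Pb, so Pb = 116.75.
Sellers receive Ps = 116.75 + 13 = 129.75; x' = 841.2 − 1.4·116.75 = 677.75.
The subsidy expands output by 677.75 − 662 = 15.75 past the efficient level; on those units the gap between marginal cost and willingness to pay runs from 0 up to 13.
DWL = ½ × 13 × 15.75 = 102.375.

Deadweight loss = $102.375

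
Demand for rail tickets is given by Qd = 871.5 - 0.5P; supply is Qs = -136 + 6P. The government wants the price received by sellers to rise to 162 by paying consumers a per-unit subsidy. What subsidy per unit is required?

Required subsidy s = 91 per unit

At a seller price of 162, quantity supplied is -136 + 6·162 = 836.
Buyers absorb 836 only when they pay Pb with 871.5 − 0.5·Pb = 836, i.e. Pb = 71.
s = Ps − Pb = 162 − 71 = 91.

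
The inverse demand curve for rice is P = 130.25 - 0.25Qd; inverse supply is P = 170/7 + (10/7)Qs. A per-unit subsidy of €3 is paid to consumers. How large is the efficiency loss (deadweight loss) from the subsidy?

Deadweight loss = 126/47

Pre-subsidy: 130.25 - 0.25Q = 170/7 + (10/7)Q gives Q* = 2967/47 and P* = 5380/47.
With the rebate, buyers effectively pay Pb = Ps − 3, where Ps is the price sellers receive.
On the curves, Pb = 130.25 - 0.25Q and Ps = 170/7 + (10/7)Q; the wedge Ps − Pb = 3 gives 170/7 + (10/7)Q − (130.25 - 0.25Q) = 3, so Q' = 3051/47.
Then Pb = 130.25 − 0.25·(3051/47) = 5359/47 and Ps = 170/7 + (10/7)·(3051/47) = 5500/47.
The subsidy expands output by 3051/47 − 2967/47 = 84/47 past the efficient level; on those units the gap between marginal cost and willingness to pay runs from 0 up to 3.
DWL = ½ × 3 × 84/47 = 126/47.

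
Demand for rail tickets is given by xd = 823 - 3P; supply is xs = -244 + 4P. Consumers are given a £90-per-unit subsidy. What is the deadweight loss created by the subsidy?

Deadweight loss = 48600/7

Pre-subsidy: 823 - 3P = -244 + 4P gives P* = 1067/7, x* = 2560/7.
With the rebate, buyers effectively pay Pb = Ps − 90, where Ps is the price sellers receive.
Demand in terms of Ps becomes xd = 823 − 3(Ps − 90) = 1093 - 3Ps. Setting this equal to supply: 1093 - 3Ps = -244 + 4Ps, so Ps = 191.
Buyers pay Pb = 191 − 90 = 101; x' = -244 + 4·191 = 520.
The subsidy expands output by 520 − 2560/7 = 1080/7 past the efficient level; on those units the gap between marginal cost and willingness to pay runs from 0 up to 90.
DWL = ½ × 90 × 1080/7 = 48600/7.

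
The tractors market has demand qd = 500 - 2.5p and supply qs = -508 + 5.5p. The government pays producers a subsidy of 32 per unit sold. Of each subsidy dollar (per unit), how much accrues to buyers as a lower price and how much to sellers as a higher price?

Buyers gain 22 per unit; sellers gain 10 per unit

Pre-subsidy: 500 - 2.5p = -508 + 5.5p gives p* = 126, q* = 185.
With the subsidy, sellers receive ps = pb + 32 for each unit, where pb is the price buyers pay.
Supply in terms of pb becomes qs = -508 + 5.5(pb + 32) = -332 + 5.5pb. Setting this equal to demand: 500 - 2.5pb = -332 + 5.5pb, so pb = 104.
Sellers receive ps = 104 + 32 = 136; q' = 500 − 2.5·104 = 240.
Buyers' price falls by p* − pb = 126 − 104 = 22; sellers' price rises by ps − p* = 136 − 126 = 10.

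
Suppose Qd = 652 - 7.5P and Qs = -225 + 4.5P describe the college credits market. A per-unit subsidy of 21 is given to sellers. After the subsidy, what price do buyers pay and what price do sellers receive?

Pre-subsidy: 652 - 7.5P = -225 + 4.5P gives P* = 877/12, Q* = 103.875.
With the subsidy, sellers receive Ps = Pb + 21 for each unit, where Pb is the price buyers pay.
Supply in terms of Pb becomes Qs = -225 + 4.5(Pb + 21) = -130.5 + 4.5Pb. Setting this equal to demand: 652 - 7.5Pb = -130.5 + 4.5Pb, so Pb = 1565/24.
Sellers receive Ps = 1565/24 + 21 = 2069/24; Q' = 652 − 7.5·(1565/24) = 162.9375.

Buyers pay 1565/24; sellers receive 2069/24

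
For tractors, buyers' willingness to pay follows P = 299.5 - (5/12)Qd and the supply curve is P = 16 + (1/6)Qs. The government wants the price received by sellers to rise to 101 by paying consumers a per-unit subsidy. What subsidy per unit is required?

Required subsidy s = 14 per unit

At a seller price of 101, quantity supplied is -96 + 6·101 = 510.
Buyers absorb 510 only when they pay Pb = 299.5 − (5/12)·510 = 87.
s = Ps − Pb = 101 − 87 = 14.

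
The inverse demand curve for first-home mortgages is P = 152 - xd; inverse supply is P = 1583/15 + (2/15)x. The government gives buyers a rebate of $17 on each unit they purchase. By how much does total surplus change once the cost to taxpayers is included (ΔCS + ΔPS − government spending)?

Net change in total surplus = -$127.5

Pre-subsidy: 152 - x = 1583/15 + (2/15)x gives x* = 41 and P* = 111.
With the rebate, buyers effectively pay Pb = Ps − 17, where Ps is the price sellers receive.
On the curves, Pb = 152 - x and Ps = 1583/15 + (2/15)x; the wedge Ps − Pb = 17 gives 1583/15 + (2/15)x − (152 - x) = 17, so x' = 56.
Then Pb = 152 − 1·56 = 96 and Ps = 1583/15 + (2/15)·56 = 113.
ΔCS = ½(41 + 56)(111 − 96) = 727.5; ΔPS = ½(41 + 56)(113 − 111) = 97.
Government spending = 17 × 56 = 952.
Net change = 727.5 + 97 − 952 = -127.5. The loss equals the DWL triangle ½·17·15.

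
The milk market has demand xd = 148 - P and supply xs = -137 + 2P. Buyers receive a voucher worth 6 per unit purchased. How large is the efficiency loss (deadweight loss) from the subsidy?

Deadweight loss = 12

Pre-subsidy: 148 - P = -137 + 2P gives P* = 95, x* = 53.
With the rebate, buyers effectively pay Pb = Ps − 6, where Ps is the price sellers receive.
Demand in terms of Ps becomes xd = 148 − 1(Ps − 6) = 154 - Ps. Setting this equal to supply: 154 - Ps = -137 + 2Ps, so Ps = 97.
Buyers pay Pb = 97 − 6 = 91; x' = -137 + 2·97 = 57.
The subsidy expands output by 57 − 53 = 4 past the efficient level; on those units the gap between marginal cost and willingness to pay runs from 0 up to 6.
DWL = ½ × 6 × 4 = 12.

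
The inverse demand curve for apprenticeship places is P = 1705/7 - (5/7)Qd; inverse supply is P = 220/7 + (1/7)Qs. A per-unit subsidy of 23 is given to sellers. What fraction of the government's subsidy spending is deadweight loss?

Pre-subsidy: 1705/7 - (5/7)Q = 220/7 + (1/7)Q gives Q* = 247.5 and P* = 935/14.
With the subsidy, sellers receive Ps = Pb + 23 for each unit, where Pb is the price buyers pay.
On the curves, Pb = 1705/7 - (5/7)Q and Ps = 220/7 + (1/7)Q; the wedge Ps − Pb = 23 gives 220/7 + (1/7)Q − (1705/7 - (5/7)Q) = 23, so Q' = 823/3.
Then Pb = 1705/7 − (5/7)·(823/3) = 1000/21 and Ps = 220/7 + (1/7)·(823/3) = 1483/21.
ΔCS = ½(247.5 + 823/3)(935/14 − 1000/21) = 360065/72; ΔPS = ½(247.5 + 823/3)(1483/21 − 935/14) = 72013/72.
Government spending = 23 × 823/3 = 18929/3.
DWL = ½ × 23 × (823/3 − 247.5) = 3703/12; fraction = (3703/12) / (18929/3) = 161/3292.

DWL / government spending = 161/3292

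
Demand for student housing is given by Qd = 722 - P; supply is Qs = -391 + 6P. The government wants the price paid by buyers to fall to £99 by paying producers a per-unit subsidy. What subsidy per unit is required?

Required subsidy s = £70 per unit

At a buyer price of 99, quantity demanded is 722 − 1·99 = 623.
Sellers supply 623 only when they receive Ps with -391 + 6·Ps = 623, i.e. Ps = 169.
s = Ps − Pb = 169 − 99 = 70.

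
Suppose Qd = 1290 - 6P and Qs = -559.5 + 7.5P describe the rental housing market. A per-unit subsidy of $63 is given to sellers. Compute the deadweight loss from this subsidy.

Pre-subsidy: 1290 - 6P = -559.5 + 7.5P gives P* = 137, Q* = 468.
With the subsidy, sellers receive Ps = Pb + 63 for each unit, where Pb is the price buyers pay.
Supply in terms of Pb becomes Qs = -559.5 + 7.5(Pb + 63) = -87 + 7.5Pb. Setting this equal to demand: 1290 - 6Pb = -87 + 7.5Pb, so Pb = 102.
Sellers receive Ps = 102 + 63 = 165; Q' = 1290 − 6·102 = 678.
The subsidy expands output by 678 − 468 = 210 past the efficient level; on those units the gap between marginal cost and willingness to pay runs from 0 up to 63.
DWL = ½ × 63 × 210 = 6615.

Deadweight loss = $6615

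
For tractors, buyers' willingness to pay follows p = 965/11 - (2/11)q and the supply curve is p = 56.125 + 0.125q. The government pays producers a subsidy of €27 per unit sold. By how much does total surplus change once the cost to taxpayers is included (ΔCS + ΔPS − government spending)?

Pre-subsidy: 965/11 - (2/11)q = 56.125 + 0.125q gives q* = 103 and p* = 69.
With the subsidy, sellers receive ps = pb + 27 for each unit, where pb is the price buyers pay.
On the curves, pb = 965/11 - (2/11)q and ps = 56.125 + 0.125q; the wedge ps − pb = 27 gives 56.125 + 0.125q − (965/11 - (2/11)q) = 27, so q' = 191.
Then pb = 965/11 − (2/11)·191 = 53 and ps = 56.125 + 0.125·191 = 80.
ΔCS = ½(103 + 191)(69 − 53) = 2352; ΔPS = ½(103 + 191)(80 − 69) = 1617.
Government spending = 27 × 191 = 5157.
Net change = 2352 + 1617 − 5157 = -1188. The loss equals the DWL triangle ½·27·88.

Net change in total surplus = -€1188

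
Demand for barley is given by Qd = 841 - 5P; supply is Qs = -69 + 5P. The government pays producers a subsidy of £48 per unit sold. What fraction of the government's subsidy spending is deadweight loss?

Pre-subsidy: 841 - 5P = -69 + 5P gives P* = 91, Q* = 386.
With the subsidy, sellers receive Ps = Pb + 48 for each unit, where Pb is the price buyers pay.
Supply in terms of Pb becomes Qs = -69 + 5(Pb + 48) = 171 + 5Pb. Setting this equal to demand: 841 - 5Pb = 171 + 5Pb, so Pb = 67.
Sellers receive Ps = 67 + 48 = 115; Q' = 841 − 5·67 = 506.
ΔCS = ½(386 + 506)(91 − 67) = 10704; ΔPS = ½(386 + 506)(115 − 91) = 10704.
Government spending = 48 × 506 = 24288.
DWL = ½ × 48 × (506 − 386) = 2880; fraction = 2880 / 24288 = 30/253.

DWL / government spending = 30/253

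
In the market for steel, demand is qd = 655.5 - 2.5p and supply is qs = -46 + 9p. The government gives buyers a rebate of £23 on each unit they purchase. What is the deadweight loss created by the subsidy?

Deadweight loss = £517.5

Pre-subsidy: 655.5 - 2.5p = -46 + 9p gives p* = 61, q* = 503.
With the rebate, buyers effectively pay pb = ps − 23, where ps is the price sellers receive.
Demand in terms of ps becomes qd = 655.5 − 2.5(ps − 23) = 713 - 2.5ps. Setting this equal to supply: 713 - 2.5ps = -46 + 9ps, so ps = 66.
Buyers pay pb = 66 − 23 = 43; q' = -46 + 9·66 = 548.
The subsidy expands output by 548 − 503 = 45 past the efficient level; on those units the gap between marginal cost and willingness to pay runs from 0 up to 23.
DWL = ½ × 23 × 45 = 517.5.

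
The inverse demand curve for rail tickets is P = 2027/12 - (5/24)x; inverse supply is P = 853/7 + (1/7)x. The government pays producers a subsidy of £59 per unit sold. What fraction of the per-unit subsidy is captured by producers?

Pre-subsidy: 2027/12 - (5/24)x = 853/7 + (1/7)x gives x* = 134 and P* = 141.
With the subsidy, sellers receive Ps = Pb + 59 for each unit, where Pb is the price buyers pay.
On the curves, Pb = 2027/12 - (5/24)x and Ps = 853/7 + (1/7)x; the wedge Ps − Pb = 59 gives 853/7 + (1/7)x − (2027/12 - (5/24)x) = 59, so x' = 302.
Then Pb = 2027/12 − (5/24)·302 = 106 and Ps = 853/7 + (1/7)·302 = 165.
Buyers' price falls by P* − Pb = 141 − 106 = 35; sellers' price rises by Ps − P* = 165 − 141 = 24.
So producers capture 24/59 = 24/59 of each unit of subsidy.

Producer share = 24/59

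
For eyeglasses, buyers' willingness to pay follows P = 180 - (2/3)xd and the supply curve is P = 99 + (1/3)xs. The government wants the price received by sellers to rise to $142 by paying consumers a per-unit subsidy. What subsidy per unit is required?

At a seller price of 142, quantity supplied is -297 + 3·142 = 129.
Buyers absorb 129 only when they pay Pb = 180 − (2/3)·129 = 94.
s = Ps − Pb = 142 − 94 = 48.

Required subsidy s = $48 per unit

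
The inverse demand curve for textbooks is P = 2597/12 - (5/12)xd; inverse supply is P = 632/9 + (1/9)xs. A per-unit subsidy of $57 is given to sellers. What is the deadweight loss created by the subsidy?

Deadweight loss = $3078

Pre-subsidy: 2597/12 - (5/12)x = 632/9 + (1/9)x gives x* = 277 and P* = 101.
With the subsidy, sellers receive Ps = Pb + 57 for each unit, where Pb is the price buyers pay.
On the curves, Pb = 2597/12 - (5/12)x and Ps = 632/9 + (1/9)x; the wedge Ps − Pb = 57 gives 632/9 + (1/9)x − (2597/12 - (5/12)x) = 57, so x' = 385.
Then Pb = 2597/12 − (5/12)·385 = 56 and Ps = 632/9 + (1/9)·385 = 113.
The subsidy expands output by 385 − 277 = 108 past the efficient level; on those units the gap between marginal cost and willingness to pay runs from 0 up to 57.
DWL = ½ × 57 × 108 = 3078.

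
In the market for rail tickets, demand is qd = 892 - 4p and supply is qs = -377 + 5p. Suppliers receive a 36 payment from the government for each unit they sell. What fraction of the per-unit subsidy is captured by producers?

Pre-subsidy: 892 - 4p = -377 + 5p gives p* = 141, q* = 328.
With the subsidy, sellers receive ps = pb + 36 for each unit, where pb is the price buyers pay.
Supply in terms of pb becomes qs = -377 + 5(pb + 36) = -197 + 5pb. Setting this equal to demand: 892 - 4pb = -197 + 5pb, so pb = 121.
Sellers receive ps = 121 + 36 = 157; q' = 892 − 4·121 = 408.
Buyers' price falls by p* − pb = 141 − 121 = 20; sellers' price rises by ps − p* = 157 − 141 = 16.
So producers capture 16/36 = 4/9 of each unit of subsidy.

Producer share = 4/9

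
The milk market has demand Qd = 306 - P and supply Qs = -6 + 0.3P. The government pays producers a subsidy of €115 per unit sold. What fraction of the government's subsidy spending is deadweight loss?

Pre-subsidy: 306 - P = -6 + 0.3P gives P* = 240, Q* = 66.
With the subsidy, sellers receive Ps = Pb + 115 for each unit, where Pb is the price buyers pay.
Supply in terms of Pb becomes Qs = -6 + 0.3(Pb + 115) = 28.5 + 0.3Pb. Setting this equal to demand: 306 - Pb = 28.5 + 0.3Pb, so Pb = 2775/13.
Sellers receive Ps = 2775/13 + 115 = 4270/13; Q' = 306 − 1·(2775/13) = 1203/13.
ΔCS = ½(66 + 1203/13)(240 − 2775/13) = 711045/338; ΔPS = ½(66 + 1203/13)(4270/13 − 240) = 1185075/169.
Government spending = 115 × 1203/13 = 138345/13.
DWL = ½ × 115 × (1203/13 − 66) = 39675/26; fraction = (39675/26) / (138345/13) = 115/802.

DWL / government spending = 115/802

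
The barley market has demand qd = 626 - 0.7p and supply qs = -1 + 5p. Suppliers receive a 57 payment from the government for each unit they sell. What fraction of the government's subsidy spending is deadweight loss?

DWL / government spending = 35/1168

Pre-subsidy: 626 - 0.7p = -1 + 5p gives p* = 110, q* = 549.
With the subsidy, sellers receive ps = pb + 57 for each unit, where pb is the price buyers pay.
Supply in terms of pb becomes qs = -1 + 5(pb + 57) = 284 + 5pb. Setting this equal to demand: 626 - 0.7pb = 284 + 5pb, so pb = 60.
Sellers receive ps = 60 + 57 = 117; q' = 626 − 0.7·60 = 584.
ΔCS = ½(549 + 584)(110 − 60) = 28325; ΔPS = ½(549 + 584)(117 − 110) = 3965.5.
Government spending = 57 × 584 = 33288.
DWL = ½ × 57 × (584 − 549) = 997.5; fraction = 997.5 / 33288 = 35/1168.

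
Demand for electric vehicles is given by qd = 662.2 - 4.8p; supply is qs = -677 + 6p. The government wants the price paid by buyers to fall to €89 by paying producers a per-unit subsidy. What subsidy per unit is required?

Required subsidy s = €63 per unit

At a buyer price of 89, quantity demanded is 662.2 − 4.8·89 = 235.
Sellers supply 235 only when they receive ps with -677 + 6·ps = 235, i.e. ps = 152.
s = ps − pb = 152 − 89 = 63.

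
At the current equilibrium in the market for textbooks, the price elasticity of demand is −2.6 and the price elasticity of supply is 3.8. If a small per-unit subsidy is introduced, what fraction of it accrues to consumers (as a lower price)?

Consumer share = 0.59375

For a small subsidy around the equilibrium, the benefit split depends on the relative slopes, which at a point are proportional to the elasticities.
Buyer share = εs/(εs + |εd|) = 3.8/(3.8 + 2.6) = 0.59375; seller share = |εd|/(εs + |εd|) = 0.40625.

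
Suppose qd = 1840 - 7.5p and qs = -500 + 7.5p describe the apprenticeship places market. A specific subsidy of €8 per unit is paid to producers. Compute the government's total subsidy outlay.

Pre-subsidy: 1840 - 7.5p = -500 + 7.5p gives p* = 156, q* = 670.
With the subsidy, sellers receive ps = pb + 8 for each unit, where pb is the price buyers pay.
Supply in terms of pb becomes qs = -500 + 7.5(pb + 8) = -440 + 7.5pb. Setting this equal to demand: 1840 - 7.5pb = -440 + 7.5pb, so pb = 152.
Sellers receive ps = 152 + 8 = 160; q' = 1840 − 7.5·152 = 700.
Government outlay = subsidy × quantity = 8 × 700 = 5600.

Government cost = €5600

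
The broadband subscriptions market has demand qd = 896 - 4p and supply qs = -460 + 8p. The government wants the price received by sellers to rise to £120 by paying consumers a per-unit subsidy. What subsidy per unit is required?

Required subsidy s = £21 per unit

At a seller price of 120, quantity supplied is -460 + 8·120 = 500.
Buyers absorb 500 only when they pay pb with 896 − 4·pb = 500, i.e. pb = 99.
s = ps − pb = 120 − 99 = 21.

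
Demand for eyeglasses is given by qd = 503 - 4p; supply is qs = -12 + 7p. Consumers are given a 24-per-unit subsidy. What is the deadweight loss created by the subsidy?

Deadweight loss = 8064/11

Pre-subsidy: 503 - 4p = -12 + 7p gives p* = 515/11, q* = 3473/11.
With the rebate, buyers effectively pay pb = ps − 24, where ps is the price sellers receive.
Demand in terms of ps becomes qd = 503 − 4(ps − 24) = 599 - 4ps. Setting this equal to supply: 599 - 4ps = -12 + 7ps, so ps = 611/11.
Buyers pay pb = 611/11 − 24 = 347/11; q' = -12 + 7·(611/11) = 4145/11.
The subsidy expands output by 4145/11 − 3473/11 = 672/11 past the efficient level; on those units the gap between marginal cost and willingness to pay runs from 0 up to 24.
DWL = ½ × 24 × 672/11 = 8064/11.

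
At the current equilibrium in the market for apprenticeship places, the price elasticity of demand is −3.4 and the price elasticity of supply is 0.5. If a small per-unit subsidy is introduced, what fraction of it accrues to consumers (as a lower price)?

For a small subsidy around the equilibrium, the benefit split depends on the relative slopes, which at a point are proportional to the elasticities.
Buyer share = εs/(εs + |εd|) = 0.5/(0.5 + 3.4) = 5/39; seller share = |εd|/(εs + |εd|) = 34/39.

Consumer share = 5/39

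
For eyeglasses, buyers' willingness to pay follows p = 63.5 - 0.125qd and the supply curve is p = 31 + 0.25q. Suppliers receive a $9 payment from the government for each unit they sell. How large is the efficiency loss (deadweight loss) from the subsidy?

Deadweight loss = $108

Pre-subsidy: 63.5 - 0.125q = 31 + 0.25q gives q* = 260/3 and p* = 158/3.
With the subsidy, sellers receive ps = pb + 9 for each unit, where pb is the price buyers pay.
On the curves, pb = 63.5 - 0.125q and ps = 31 + 0.25q; the wedge ps − pb = 9 gives 31 + 0.25q − (63.5 - 0.125q) = 9, so q' = 332/3.
Then pb = 63.5 − 0.125·(332/3) = 149/3 and ps = 31 + 0.25·(332/3) = 176/3.
The subsidy expands output by 332/3 − 260/3 = 24 past the efficient level; on those units the gap between marginal cost and willingness to pay runs from 0 up to 9.
DWL = ½ × 9 × 24 = 108.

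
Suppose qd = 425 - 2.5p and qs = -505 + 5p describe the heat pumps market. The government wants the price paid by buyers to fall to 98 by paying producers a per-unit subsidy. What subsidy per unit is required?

Required subsidy s = 39 per unit

At a buyer price of 98, quantity demanded is 425 − 2.5·98 = 180.
Sellers supply 180 only when they receive ps with -505 + 5·ps = 180, i.e. ps = 137.
s = ps − pb = 137 − 98 = 39.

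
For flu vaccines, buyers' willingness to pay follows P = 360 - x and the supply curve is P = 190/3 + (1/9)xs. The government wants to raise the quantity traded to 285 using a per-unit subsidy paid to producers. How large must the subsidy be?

Required subsidy s = 20 per unit

At x = 285, from the demand curve buyers pay Pb = 360 − 1·285 = 75; from the supply curve sellers need Ps = 190/3 + (1/9)·285 = 95.
The subsidy must fill the gap: s = Ps − Pb = 95 − 75 = 20.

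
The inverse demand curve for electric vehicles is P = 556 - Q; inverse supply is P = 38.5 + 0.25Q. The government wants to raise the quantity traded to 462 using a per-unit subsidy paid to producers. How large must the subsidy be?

Required subsidy s = 60 per unit

At Q = 462, from the demand curve buyers pay Pb = 556 − 1·462 = 94; from the supply curve sellers need Ps = 38.5 + 0.25·462 = 154.
The subsidy must fill the gap: s = Ps − Pb = 154 − 94 = 60.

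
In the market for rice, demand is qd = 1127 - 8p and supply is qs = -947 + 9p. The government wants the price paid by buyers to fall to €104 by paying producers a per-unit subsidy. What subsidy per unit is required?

At a buyer price of 104, quantity demanded is 1127 − 8·104 = 295.
Sellers supply 295 only when they receive ps with -947 + 9·ps = 295, i.e. ps = 138.
s = ps − pb = 138 − 104 = 34.

Required subsidy s = €34 per unit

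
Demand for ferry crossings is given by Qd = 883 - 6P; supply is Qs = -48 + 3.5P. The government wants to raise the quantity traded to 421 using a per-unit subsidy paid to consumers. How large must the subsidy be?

Required subsidy s = 57 per unit

At Q = 421, invert demand for the buyer price: Pb = (883 − 421)/6 = 77; invert supply for the seller price: Ps = (421 − (-48))/3.5 = 134.
The subsidy must fill the gap: s = Ps − Pb = 134 − 77 = 57.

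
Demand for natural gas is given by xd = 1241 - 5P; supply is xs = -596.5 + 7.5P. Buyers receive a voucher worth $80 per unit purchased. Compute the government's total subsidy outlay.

Government cost = $59680

Pre-subsidy: 1241 - 5P = -596.5 + 7.5P gives P* = 147, x* = 506.
With the rebate, buyers effectively pay Pb = Ps − 80, where Ps is the price sellers receive.
Demand in terms of Ps becomes xd = 1241 − 5(Ps − 80) = 1641 - 5Ps. Setting this equal to supply: 1641 - 5Ps = -596.5 + 7.5Ps, so Ps = 179.
Buyers pay Pb = 179 − 80 = 99; x' = -596.5 + 7.5·179 = 746.
Government outlay = subsidy × quantity = 80 × 746 = 59680.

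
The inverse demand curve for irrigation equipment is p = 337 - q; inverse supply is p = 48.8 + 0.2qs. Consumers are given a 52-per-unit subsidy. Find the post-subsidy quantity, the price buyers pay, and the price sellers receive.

q' = 283.5; buyers pay 53.5; sellers receive 105.5

Pre-subsidy: 337 - q = 48.8 + 0.2q gives q* = 1441/6 and p* = 581/6.
With the rebate, buyers effectively pay pb = ps − 52, where ps is the price sellers receive.
On the curves, pb = 337 - q and ps = 48.8 + 0.2q; the wedge ps − pb = 52 gives 48.8 + 0.2q − (337 - q) = 52, so q' = 283.5.
Then pb = 337 − 1·283.5 = 53.5 and ps = 48.8 + 0.2·283.5 = 105.5.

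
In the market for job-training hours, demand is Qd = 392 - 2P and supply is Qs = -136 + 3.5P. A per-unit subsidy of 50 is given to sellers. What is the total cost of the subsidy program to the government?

Government cost = 145000/11

Pre-subsidy: 392 - 2P = -136 + 3.5P gives P* = 96, Q* = 200.
With the subsidy, sellers receive Ps = Pb + 50 for each unit, where Pb is the price buyers pay.
Supply in terms of Pb becomes Qs = -136 + 3.5(Pb + 50) = 39 + 3.5Pb. Setting this equal to demand: 392 - 2Pb = 39 + 3.5Pb, so Pb = 706/11.
Sellers receive Ps = 706/11 + 50 = 1256/11; Q' = 392 − 2·(706/11) = 2900/11.
Government outlay = subsidy × quantity = 50 × 2900/11 = 145000/11.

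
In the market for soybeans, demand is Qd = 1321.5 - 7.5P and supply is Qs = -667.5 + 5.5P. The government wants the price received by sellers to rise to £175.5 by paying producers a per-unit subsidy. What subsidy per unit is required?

Required subsidy s = £39 per unit

At a seller price of 175.5, quantity supplied is -667.5 + 5.5·175.5 = 297.75.
Buyers absorb 297.75 only when they pay Pb with 1321.5 − 7.5·Pb = 297.75, i.e. Pb = 136.5.
s = Ps − Pb = 175.5 − 136.5 = 39.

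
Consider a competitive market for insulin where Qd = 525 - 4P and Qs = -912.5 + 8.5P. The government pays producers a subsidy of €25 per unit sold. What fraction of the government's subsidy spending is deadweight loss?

DWL / government spending = 34/133

Pre-subsidy: 525 - 4P = -912.5 + 8.5P gives P* = 115, Q* = 65.
With the subsidy, sellers receive Ps = Pb + 25 for each unit, where Pb is the price buyers pay.
Supply in terms of Pb becomes Qs = -912.5 + 8.5(Pb + 25) = -700 + 8.5Pb. Setting this equal to demand: 525 - 4Pb = -700 + 8.5Pb, so Pb = 98.
Sellers receive Ps = 98 + 25 = 123; Q' = 525 − 4·98 = 133.
ΔCS = ½(65 + 133)(115 − 98) = 1683; ΔPS = ½(65 + 133)(123 − 115) = 792.
Government spending = 25 × 133 = 3325.
DWL = ½ × 25 × (133 − 65) = 850; fraction = 850 / 3325 = 34/133.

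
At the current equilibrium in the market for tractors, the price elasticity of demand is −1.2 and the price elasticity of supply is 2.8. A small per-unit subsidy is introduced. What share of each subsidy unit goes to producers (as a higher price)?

Producer share = 0.3

For a small subsidy around the equilibrium, the benefit split depends on the relative slopes, which at a point are proportional to the elasticities.
Buyer share = εs/(εs + |εd|) = 2.8/(2.8 + 1.2) = 0.7; seller share = |εd|/(εs + |εd|) = 0.3.
So producers capture 0.3 of the subsidy.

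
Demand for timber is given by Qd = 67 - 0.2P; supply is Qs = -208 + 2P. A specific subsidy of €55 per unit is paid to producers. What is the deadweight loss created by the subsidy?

Deadweight loss = €275

Pre-subsidy: 67 - 0.2P = -208 + 2P gives P* = 125, Q* = 42.
With the subsidy, sellers receive Ps = Pb + 55 for each unit, where Pb is the price buyers pay.
Supply in terms of Pb becomes Qs = -208 + 2(Pb + 55) = -98 + 2Pb. Setting this equal to demand: 67 - 0.2Pb = -98 + 2Pb, so Pb = 75.
Sellers receive Ps = 75 + 55 = 130; Q' = 67 − 0.2·75 = 52.
The subsidy expands output by 52 − 42 = 10 past the efficient level; on those units the gap between marginal cost and willingness to pay runs from 0 up to 55.
DWL = ½ × 55 × 10 = 275.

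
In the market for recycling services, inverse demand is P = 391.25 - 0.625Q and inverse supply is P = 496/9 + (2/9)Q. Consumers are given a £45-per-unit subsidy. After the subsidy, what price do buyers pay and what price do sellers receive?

Buyers pay 6715/61; sellers receive 9460/61

Pre-subsidy: 391.25 - 0.625Q = 496/9 + (2/9)Q gives Q* = 24202/61 and P* = 8740/61.
With the rebate, buyers effectively pay Pb = Ps − 45, where Ps is the price sellers receive.
On the curves, Pb = 391.25 - 0.625Q and Ps = 496/9 + (2/9)Q; the wedge Ps − Pb = 45 gives 496/9 + (2/9)Q − (391.25 - 0.625Q) = 45, so Q' = 27442/61.
Then Pb = 391.25 − 0.625·(27442/61) = 6715/61 and Ps = 496/9 + (2/9)·(27442/61) = 9460/61.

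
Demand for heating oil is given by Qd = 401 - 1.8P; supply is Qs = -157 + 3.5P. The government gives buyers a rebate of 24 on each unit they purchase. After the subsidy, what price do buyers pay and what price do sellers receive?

Pre-subsidy: 401 - 1.8P = -157 + 3.5P gives P* = 5580/53, Q* = 11209/53.
With the rebate, buyers effectively pay Pb = Ps − 24, where Ps is the price sellers receive.
Demand in terms of Ps becomes Qd = 401 − 1.8(Ps − 24) = 444.2 - 1.8Ps. Setting this equal to supply: 444.2 - 1.8Ps = -157 + 3.5Ps, so Ps = 6012/53.
Buyers pay Pb = 6012/53 − 24 = 4740/53; Q' = -157 + 3.5·(6012/53) = 12721/53.

Buyers pay 4740/53; sellers receive 6012/53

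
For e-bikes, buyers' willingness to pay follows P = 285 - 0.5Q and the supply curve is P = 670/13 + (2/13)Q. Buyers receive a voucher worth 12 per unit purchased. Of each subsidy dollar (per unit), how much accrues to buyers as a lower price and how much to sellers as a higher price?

Pre-subsidy: 285 - 0.5Q = 670/13 + (2/13)Q gives Q* = 6070/17 and P* = 1810/17.
With the rebate, buyers effectively pay Pb = Ps − 12, where Ps is the price sellers receive.
On the curves, Pb = 285 - 0.5Q and Ps = 670/13 + (2/13)Q; the wedge Ps − Pb = 12 gives 670/13 + (2/13)Q − (285 - 0.5Q) = 12, so Q' = 6382/17.
Then Pb = 285 − 0.5·(6382/17) = 1654/17 and Ps = 670/13 + (2/13)·(6382/17) = 1858/17.
Buyers' price falls by P* − Pb = 1810/17 − 1654/17 = 156/17; sellers' price rises by Ps − P* = 1858/17 − 1810/17 = 48/17.

Buyers gain 156/17 per unit; sellers gain 48/17 per unit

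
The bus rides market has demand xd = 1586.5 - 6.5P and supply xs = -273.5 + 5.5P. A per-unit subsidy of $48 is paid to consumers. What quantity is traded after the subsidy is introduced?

Pre-subsidy: 1586.5 - 6.5P = -273.5 + 5.5P gives P* = 155, x* = 579.
With the rebate, buyers effectively pay Pb = Ps − 48, where Ps is the price sellers receive.
Demand in terms of Ps becomes xd = 1586.5 − 6.5(Ps − 48) = 1898.5 - 6.5Ps. Setting this equal to supply: 1898.5 - 6.5Ps = -273.5 + 5.5Ps, so Ps = 181.
Buyers pay Pb = 181 − 48 = 133; x' = -273.5 + 5.5·181 = 722.

x' = 722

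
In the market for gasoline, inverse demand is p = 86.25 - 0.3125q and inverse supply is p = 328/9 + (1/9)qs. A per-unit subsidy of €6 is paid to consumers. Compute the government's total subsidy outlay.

Pre-subsidy: 86.25 - 0.3125q = 328/9 + (1/9)q gives q* = 7172/61 and p* = 3020/61.
With the rebate, buyers effectively pay pb = ps − 6, where ps is the price sellers receive.
On the curves, pb = 86.25 - 0.3125q and ps = 328/9 + (1/9)q; the wedge ps − pb = 6 gives 328/9 + (1/9)q − (86.25 - 0.3125q) = 6, so q' = 8036/61.
Then pb = 86.25 − 0.3125·(8036/61) = 2750/61 and ps = 328/9 + (1/9)·(8036/61) = 3116/61.
Government outlay = subsidy × quantity = 6 × 8036/61 = 48216/61.

Government cost = 48216/61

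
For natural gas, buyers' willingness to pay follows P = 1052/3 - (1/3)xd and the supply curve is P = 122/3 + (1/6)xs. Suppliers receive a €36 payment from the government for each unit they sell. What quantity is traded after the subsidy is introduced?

Pre-subsidy: 1052/3 - (1/3)x = 122/3 + (1/6)x gives x* = 620 and P* = 144.
With the subsidy, sellers receive Ps = Pb + 36 for each unit, where Pb is the price buyers pay.
On the curves, Pb = 1052/3 - (1/3)x and Ps = 122/3 + (1/6)x; the wedge Ps − Pb = 36 gives 122/3 + (1/6)x − (1052/3 - (1/3)x) = 36, so x' = 692.
Then Pb = 1052/3 − (1/3)·692 = 120 and Ps = 122/3 + (1/6)·692 = 156.

x' = 692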